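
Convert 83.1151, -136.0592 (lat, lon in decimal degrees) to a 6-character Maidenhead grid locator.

CR13xc

Add 180° to longitude and 90° to latitude: 43.9408, 173.1151.
Field: lon ⌊43.9408/20⌋ = 2 → C; lat ⌊173.1151/10⌋ = 17 → R.
Square: lon ⌊3.9408/2⌋ = 1; lat ⌊3.1151/1⌋ = 3.
Subsquare: lon ⌊1.9408/0.0833333⌋ = 23 → x; lat ⌊0.1151/0.0416667⌋ = 2 → c.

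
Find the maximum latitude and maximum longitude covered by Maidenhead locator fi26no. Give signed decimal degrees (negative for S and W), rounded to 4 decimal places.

Field F=5, I=8: +5·20° lon, +8·10° lat → SW at lon -80°, lat -10°.
Square 2, 6: +2·2° lon, +6·1° lat → SW at lon -76°, lat -4°.
Subsquare n=13, o=14: +13·0.0833333° lon, +14·0.0416667° lat → SW at lon -74.9167°, lat -3.41667°.
Cell spans 0.0833333° lon × 0.0416667° lat. NE corner is SW corner plus one full cell.
latitude -3.3750, longitude -74.8333.

-3.3750, -74.8333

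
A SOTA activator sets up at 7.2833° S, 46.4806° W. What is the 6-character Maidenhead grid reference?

GI62sr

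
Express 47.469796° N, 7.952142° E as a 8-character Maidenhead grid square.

JN37xl42

Add 180° to longitude and 90° to latitude: 187.95214, 137.46980.
Field: 187.95214/20 → 9 → J, 137.46980/10 → 13 → N; chars JN.
Square: 7.95214/2 → 3, 7.46980/1 → 7; chars 37.
Subsquare: 1.95214/0.0833333 → 23 → x, 0.46980/0.0416667 → 11 → l; chars xl.
Extended square: 0.03548/0.00833333 → 4, 0.01146/0.00416667 → 2; chars 42.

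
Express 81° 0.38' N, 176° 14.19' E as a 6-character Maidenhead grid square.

Offset from 180°W / 90°S: lon 356.2365°, lat 171.0063°.
Field: lon ⌊356.2365/20⌋ = 17 → R; lat ⌊171.0063/10⌋ = 17 → R.
Square: lon ⌊16.2365/2⌋ = 8; lat ⌊1.0063/1⌋ = 1.
Subsquare: lon ⌊0.2365/0.0833333⌋ = 2 → c; lat ⌊0.0063/0.0416667⌋ = 0 → a.

RR81ca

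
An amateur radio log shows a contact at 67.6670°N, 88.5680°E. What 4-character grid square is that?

Add 180° to longitude and 90° to latitude: 268.57, 157.67.
Field: 268.57/20 → 13 → N, 157.67/10 → 15 → P; chars NP.
Square: 8.57/2 → 4, 7.67/1 → 7; chars 47.

NP47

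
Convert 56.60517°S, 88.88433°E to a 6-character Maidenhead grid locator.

Offset from 180°W / 90°S: lon 268.8843°, lat 33.3948°.
Field: lon ⌊268.8843/20⌋ = 13 → N; lat ⌊33.3948/10⌋ = 3 → D.
Square: lon ⌊8.8843/2⌋ = 4; lat ⌊3.3948/1⌋ = 3.
Subsquare: lon ⌊0.8843/0.0833333⌋ = 10 → k; lat ⌊0.3948/0.0416667⌋ = 9 → j.

ND43kj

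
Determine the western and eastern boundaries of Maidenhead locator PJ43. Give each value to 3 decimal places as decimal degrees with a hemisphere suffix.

128.000° E, 130.000° E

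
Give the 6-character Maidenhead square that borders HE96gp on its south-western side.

HE96fo

Longitude subsquare g = 6; −1 → 5 = f.
Latitude subsquare p = 15; −1 → 14 = o.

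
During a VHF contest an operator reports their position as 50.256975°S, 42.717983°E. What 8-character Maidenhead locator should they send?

LD19ir68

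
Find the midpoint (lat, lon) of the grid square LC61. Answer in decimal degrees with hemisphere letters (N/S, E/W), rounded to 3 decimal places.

68.500° S, 53.000° E

Field L=11, C=2: +11·20° lon, +2·10° lat → SW at lon 40°, lat -70°.
Square 6, 1: +6·2° lon, +1·1° lat → SW at lon 52°, lat -69°.
Cell spans 2° lon × 1° lat. Centre is SW corner plus half of each.
latitude 68.500° S, longitude 53.000° E.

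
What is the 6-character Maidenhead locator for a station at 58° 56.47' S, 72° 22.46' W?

FD31tb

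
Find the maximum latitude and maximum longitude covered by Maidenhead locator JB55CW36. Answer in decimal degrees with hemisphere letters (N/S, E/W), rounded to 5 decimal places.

74.05417° S, 10.20000° E

Field J=9, B=1: +9·20° lon, +1·10° lat → SW at lon 0°, lat -80°.
Square 5, 5: +5·2° lon, +5·1° lat → SW at lon 10°, lat -75°.
Subsquare c=2, w=22: +2·0.0833333° lon, +22·0.0416667° lat → SW at lon 10.1667°, lat -74.0833°.
Extended square 3, 6: +3·0.00833333° lon, +6·0.00416667° lat → SW at lon 10.1917°, lat -74.0583°.
Cell spans 0.00833333° lon × 0.00416667° lat. NE corner is SW corner plus one full cell.
latitude 74.05417° S, longitude 10.20000° E.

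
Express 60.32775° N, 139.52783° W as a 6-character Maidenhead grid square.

CP00fh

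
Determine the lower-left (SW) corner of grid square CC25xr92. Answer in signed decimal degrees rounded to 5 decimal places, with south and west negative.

Field C=2, C=2: +2·20° lon, +2·10° lat → SW at lon -140°, lat -70°.
Square 2, 5: +2·2° lon, +5·1° lat → SW at lon -136°, lat -65°.
Subsquare x=23, r=17: +23·0.0833333° lon, +17·0.0416667° lat → SW at lon -134.083°, lat -64.2917°.
Extended square 9, 2: +9·0.00833333° lon, +2·0.00416667° lat → SW at lon -134.008°, lat -64.2833°.
latitude -64.28333, longitude -134.00833.

-64.28333, -134.00833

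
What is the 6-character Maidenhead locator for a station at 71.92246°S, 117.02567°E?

Add 180° to longitude and 90° to latitude: 297.0257, 18.0775.
Field: 297.0257/20 → 14 → O, 18.0775/10 → 1 → B; chars OB.
Square: 17.0257/2 → 8, 8.0775/1 → 8; chars 88.
Subsquare: 1.0257/0.0833333 → 12 → m, 0.0775/0.0416667 → 1 → b; chars mb.

OB88mb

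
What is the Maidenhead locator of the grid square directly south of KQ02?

KQ01

Latitude square 2; −1 → 1.
The longitude characters are unchanged.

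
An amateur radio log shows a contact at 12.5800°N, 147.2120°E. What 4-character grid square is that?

Offset from 180°W / 90°S: lon 327.21°, lat 102.58°.
Field (20°×10°, letters A–R): 327.21/20 → 16 → Q, 102.58/10 → 10 → K; chars QK.
Square (2°×1°, digits 0–9): 7.21/2 → 3, 2.58/1 → 2; chars 32.

QK32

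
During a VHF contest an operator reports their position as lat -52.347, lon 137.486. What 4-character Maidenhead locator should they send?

PD87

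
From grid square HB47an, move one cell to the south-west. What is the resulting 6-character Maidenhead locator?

HB37xm

Longitude subsquare a = 0; −1 → -1, wraps to 23 = x, carry into square.
Longitude square 4; −1 → 3.
Latitude subsquare n = 13; −1 → 12 = m.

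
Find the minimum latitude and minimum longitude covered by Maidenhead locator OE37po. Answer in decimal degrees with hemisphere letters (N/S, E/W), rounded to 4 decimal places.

Field O=14, E=4: +14·20° lon, +4·10° lat → SW at lon 100°, lat -50°.
Square 3, 7: +3·2° lon, +7·1° lat → SW at lon 106°, lat -43°.
Subsquare p=15, o=14: +15·0.0833333° lon, +14·0.0416667° lat → SW at lon 107.25°, lat -42.4167°.
latitude 42.4167° S, longitude 107.2500° E.

42.4167° S, 107.2500° E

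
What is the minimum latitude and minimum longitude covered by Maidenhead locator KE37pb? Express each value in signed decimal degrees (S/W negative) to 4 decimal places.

-42.9583, 27.2500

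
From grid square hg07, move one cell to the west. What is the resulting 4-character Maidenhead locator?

GG97

Longitude square 0; −1 → -1, wraps to 9, carry into field.
Longitude field H = 7; −1 → 6 = G.
The latitude characters are unchanged.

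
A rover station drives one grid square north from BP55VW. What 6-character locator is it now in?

BP55vx

Latitude subsquare w = 22; +1 → 23 = x.
The longitude characters are unchanged.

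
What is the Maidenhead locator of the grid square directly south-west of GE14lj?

Longitude subsquare l = 11; −1 → 10 = k.
Latitude subsquare j = 9; −1 → 8 = i.

GE14ki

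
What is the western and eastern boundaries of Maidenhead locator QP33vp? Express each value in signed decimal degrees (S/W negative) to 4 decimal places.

147.7500, 147.8333

Field Q=16, P=15: +16·20° lon, +15·10° lat → SW at lon 140°, lat 60°.
Square 3, 3: +3·2° lon, +3·1° lat → SW at lon 146°, lat 63°.
Subsquare v=21, p=15: +21·0.0833333° lon, +15·0.0416667° lat → SW at lon 147.75°, lat 63.625°.
Cell spans 0.0833333° lon × 0.0416667° lat.
west 147.7500, east 147.8333.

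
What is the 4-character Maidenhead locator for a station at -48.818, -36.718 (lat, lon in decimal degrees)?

HE11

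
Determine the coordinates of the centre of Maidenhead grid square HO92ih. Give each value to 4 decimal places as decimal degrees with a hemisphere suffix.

Field H=7, O=14: +7·20° lon, +14·10° lat → SW at lon -40°, lat 50°.
Square 9, 2: +9·2° lon, +2·1° lat → SW at lon -22°, lat 52°.
Subsquare i=8, h=7: +8·0.0833333° lon, +7·0.0416667° lat → SW at lon -21.3333°, lat 52.2917°.
Cell spans 0.0833333° lon × 0.0416667° lat. Centre is SW corner plus half of each.
latitude 52.3125° N, longitude 21.2917° W.

52.3125° N, 21.2917° W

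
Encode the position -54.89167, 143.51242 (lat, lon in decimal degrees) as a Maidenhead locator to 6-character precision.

Offset from 180°W / 90°S: lon 323.5124°, lat 35.1083°.
Field: 323.5124/20 → 16 → Q, 35.1083/10 → 3 → D; chars QD.
Square: 3.5124/2 → 1, 5.1083/1 → 5; chars 15.
Subsquare: 1.5124/0.0833333 → 18 → s, 0.1083/0.0416667 → 2 → c; chars sc.

QD15sc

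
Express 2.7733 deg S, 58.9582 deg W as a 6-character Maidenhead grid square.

GI07mf

Offset from 180°W / 90°S: lon 121.0418°, lat 87.2267°.
Field: 121.0418/20 → 6 → G, 87.2267/10 → 8 → I; chars GI.
Square: 1.0418/2 → 0, 7.2267/1 → 7; chars 07.
Subsquare: 1.0418/0.0833333 → 12 → m, 0.2267/0.0416667 → 5 → f; chars mf.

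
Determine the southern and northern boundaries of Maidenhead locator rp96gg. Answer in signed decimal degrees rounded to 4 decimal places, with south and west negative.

Field R=17, P=15: +17·20° lon, +15·10° lat → SW at lon 160°, lat 60°.
Square 9, 6: +9·2° lon, +6·1° lat → SW at lon 178°, lat 66°.
Subsquare g=6, g=6: +6·0.0833333° lon, +6·0.0416667° lat → SW at lon 178.5°, lat 66.25°.
Cell spans 0.0833333° lon × 0.0416667° lat.
south 66.2500, north 66.2917.

66.2500, 66.2917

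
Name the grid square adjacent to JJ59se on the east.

JJ59te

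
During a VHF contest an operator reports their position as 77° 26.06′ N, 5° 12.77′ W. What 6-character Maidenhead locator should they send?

IQ77jk

Shift to the Maidenhead origin (180°W, 90°S): lon 174.7872, lat 167.4343.
Field (20°×10°, letters A–R): lon ⌊174.7872/20⌋ = 8 → I; lat ⌊167.4343/10⌋ = 16 → Q.
Square (2°×1°, digits 0–9): lon ⌊14.7872/2⌋ = 7; lat ⌊7.4343/1⌋ = 7.
Subsquare (5′×2.5′, letters a–x): lon ⌊0.7872/0.0833333⌋ = 9 → j; lat ⌊0.4343/0.0416667⌋ = 10 → k.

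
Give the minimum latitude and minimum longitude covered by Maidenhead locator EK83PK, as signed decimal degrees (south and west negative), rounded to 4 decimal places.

Field E=4, K=10: +4·20° lon, +10·10° lat → SW at lon -100°, lat 10°.
Square 8, 3: +8·2° lon, +3·1° lat → SW at lon -84°, lat 13°.
Subsquare p=15, k=10: +15·0.0833333° lon, +10·0.0416667° lat → SW at lon -82.75°, lat 13.4167°.
latitude 13.4167, longitude -82.7500.

13.4167, -82.7500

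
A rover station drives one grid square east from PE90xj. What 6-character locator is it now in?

QE00aj

Longitude subsquare x = 23; +1 → 24, wraps to 0 = a, carry into square.
Longitude square 9; +1 → 10, wraps to 0, carry into field.
Longitude field P = 15; +1 → 16 = Q.
The latitude characters are unchanged.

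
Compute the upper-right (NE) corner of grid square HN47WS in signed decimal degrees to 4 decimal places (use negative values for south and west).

47.7917, -30.0833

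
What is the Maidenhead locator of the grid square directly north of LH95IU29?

LH95iv20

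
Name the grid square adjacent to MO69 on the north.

Latitude square 9; +1 → 10, wraps to 0, carry into field.
Latitude field O = 14; +1 → 15 = P.
The longitude characters are unchanged.

MP60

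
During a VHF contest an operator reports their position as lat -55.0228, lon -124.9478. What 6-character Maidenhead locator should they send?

Offset from 180°W / 90°S: lon 55.0522°, lat 34.9772°.
Field: lon ⌊55.0522/20⌋ = 2 → C; lat ⌊34.9772/10⌋ = 3 → D.
Square: lon ⌊15.0522/2⌋ = 7; lat ⌊4.9772/1⌋ = 4.
Subsquare: lon ⌊1.0522/0.0833333⌋ = 12 → m; lat ⌊0.9772/0.0416667⌋ = 23 → x.

CD74mx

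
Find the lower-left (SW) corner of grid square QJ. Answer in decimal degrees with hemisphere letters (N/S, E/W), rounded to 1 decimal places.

0.0° N, 140.0° E

Field Q=16, J=9: +16·20° lon, +9·10° lat → SW at lon 140°, lat 0°.
latitude 0.0° N, longitude 140.0° E.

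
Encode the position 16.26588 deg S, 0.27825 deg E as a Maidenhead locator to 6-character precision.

JH03dr

Add 180° to longitude and 90° to latitude: 180.2783, 73.7341.
Field (20°×10°, letters A–R): lon ⌊180.2783/20⌋ = 9 → J; lat ⌊73.7341/10⌋ = 7 → H.
Square (2°×1°, digits 0–9): lon ⌊0.2783/2⌋ = 0; lat ⌊3.7341/1⌋ = 3.
Subsquare (5′×2.5′, letters a–x): lon ⌊0.2783/0.0833333⌋ = 3 → d; lat ⌊0.7341/0.0416667⌋ = 17 → r.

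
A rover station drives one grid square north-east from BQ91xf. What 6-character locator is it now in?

Longitude subsquare x = 23; +1 → 24, wraps to 0 = a, carry into square.
Longitude square 9; +1 → 10, wraps to 0, carry into field.
Longitude field B = 1; +1 → 2 = C.
Latitude subsquare f = 5; +1 → 6 = g.

CQ01ag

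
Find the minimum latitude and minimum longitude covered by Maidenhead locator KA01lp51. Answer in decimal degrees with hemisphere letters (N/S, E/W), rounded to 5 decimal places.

88.37083° S, 20.95833° E

Field K=10, A=0: +10·20° lon, +0·10° lat → SW at lon 20°, lat -90°.
Square 0, 1: +0·2° lon, +1·1° lat → SW at lon 20°, lat -89°.
Subsquare l=11, p=15: +11·0.0833333° lon, +15·0.0416667° lat → SW at lon 20.9167°, lat -88.375°.
Extended square 5, 1: +5·0.00833333° lon, +1·0.00416667° lat → SW at lon 20.9583°, lat -88.3708°.
latitude 88.37083° S, longitude 20.95833° E.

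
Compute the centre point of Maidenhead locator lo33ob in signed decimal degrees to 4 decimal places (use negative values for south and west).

53.0625, 47.2083

Field L=11, O=14: +11·20° lon, +14·10° lat → SW at lon 40°, lat 50°.
Square 3, 3: +3·2° lon, +3·1° lat → SW at lon 46°, lat 53°.
Subsquare o=14, b=1: +14·0.0833333° lon, +1·0.0416667° lat → SW at lon 47.1667°, lat 53.0417°.
Cell spans 0.0833333° lon × 0.0416667° lat. Centre is SW corner plus half of each.
latitude 53.0625, longitude 47.2083.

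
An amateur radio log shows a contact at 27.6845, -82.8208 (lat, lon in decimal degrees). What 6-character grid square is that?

Add 180° to longitude and 90° to latitude: 97.1792, 117.6845.
Field: lon ⌊97.1792/20⌋ = 4 → E; lat ⌊117.6845/10⌋ = 11 → L.
Square: lon ⌊17.1792/2⌋ = 8; lat ⌊7.6845/1⌋ = 7.
Subsquare: lon ⌊1.1792/0.0833333⌋ = 14 → o; lat ⌊0.6845/0.0416667⌋ = 16 → q.

EL87oq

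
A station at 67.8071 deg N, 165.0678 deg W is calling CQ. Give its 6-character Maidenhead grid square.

AP77lt

Shift to the Maidenhead origin (180°W, 90°S): lon 14.9322, lat 157.8071.
Field: lon ⌊14.9322/20⌋ = 0 → A; lat ⌊157.8071/10⌋ = 15 → P.
Square: lon ⌊14.9322/2⌋ = 7; lat ⌊7.8071/1⌋ = 7.
Subsquare: lon ⌊0.9322/0.0833333⌋ = 11 → l; lat ⌊0.8071/0.0416667⌋ = 19 → t.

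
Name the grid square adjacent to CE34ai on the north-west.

Longitude subsquare a = 0; −1 → -1, wraps to 23 = x, carry into square.
Longitude square 3; −1 → 2.
Latitude subsquare i = 8; +1 → 9 = j.

CE24xj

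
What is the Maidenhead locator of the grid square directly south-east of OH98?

PH07

Longitude square 9; +1 → 10, wraps to 0, carry into field.
Longitude field O = 14; +1 → 15 = P.
Latitude square 8; −1 → 7.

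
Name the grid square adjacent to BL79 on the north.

BM70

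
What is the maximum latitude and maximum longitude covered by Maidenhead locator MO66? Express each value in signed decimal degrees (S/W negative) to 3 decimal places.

57.000, 74.000

Field M=12, O=14: +12·20° lon, +14·10° lat → SW at lon 60°, lat 50°.
Square 6, 6: +6·2° lon, +6·1° lat → SW at lon 72°, lat 56°.
Cell spans 2° lon × 1° lat. NE corner is SW corner plus one full cell.
latitude 57.000, longitude 74.000.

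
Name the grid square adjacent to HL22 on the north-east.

Longitude square 2; +1 → 3.
Latitude square 2; +1 → 3.

HL33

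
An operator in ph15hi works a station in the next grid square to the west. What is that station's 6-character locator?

PH15gi

Longitude subsquare h = 7; −1 → 6 = g.
The latitude characters are unchanged.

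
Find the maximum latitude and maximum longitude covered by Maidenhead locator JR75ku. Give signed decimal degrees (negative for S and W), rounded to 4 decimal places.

85.8750, 14.9167

Field J=9, R=17: +9·20° lon, +17·10° lat → SW at lon 0°, lat 80°.
Square 7, 5: +7·2° lon, +5·1° lat → SW at lon 14°, lat 85°.
Subsquare k=10, u=20: +10·0.0833333° lon, +20·0.0416667° lat → SW at lon 14.8333°, lat 85.8333°.
Cell spans 0.0833333° lon × 0.0416667° lat. NE corner is SW corner plus one full cell.
latitude 85.8750, longitude 14.9167.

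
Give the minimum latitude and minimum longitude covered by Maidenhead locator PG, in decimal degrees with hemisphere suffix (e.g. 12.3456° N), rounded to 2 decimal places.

30.00° S, 120.00° E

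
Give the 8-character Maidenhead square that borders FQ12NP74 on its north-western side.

FQ12np65

Longitude extended square 7; −1 → 6.
Latitude extended square 4; +1 → 5.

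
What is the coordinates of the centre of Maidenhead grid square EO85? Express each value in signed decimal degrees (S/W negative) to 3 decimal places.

Field E=4, O=14: +4·20° lon, +14·10° lat → SW at lon -100°, lat 50°.
Square 8, 5: +8·2° lon, +5·1° lat → SW at lon -84°, lat 55°.
Cell spans 2° lon × 1° lat. Centre is SW corner plus half of each.
latitude 55.500, longitude -83.000.

55.500, -83.000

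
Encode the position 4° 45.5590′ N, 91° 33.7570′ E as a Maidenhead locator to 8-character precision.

Offset from 180°W / 90°S: lon 271.56262°, lat 94.75932°.
Field (20°×10°, letters A–R): 271.56262/20 → 13 → N, 94.75932/10 → 9 → J; chars NJ.
Square (2°×1°, digits 0–9): 11.56262/2 → 5, 4.75932/1 → 4; chars 54.
Subsquare (5′×2.5′, letters a–x): 1.56262/0.0833333 → 18 → s, 0.75932/0.0416667 → 18 → s; chars ss.
Extended square (30″×15″, digits 0–9): 0.06262/0.00833333 → 7, 0.00932/0.00416667 → 2; chars 72.

NJ54ss72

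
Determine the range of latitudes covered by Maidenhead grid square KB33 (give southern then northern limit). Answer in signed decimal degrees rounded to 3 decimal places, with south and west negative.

-77.000, -76.000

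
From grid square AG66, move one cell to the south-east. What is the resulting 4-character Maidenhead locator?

AG75

Longitude square 6; +1 → 7.
Latitude square 6; −1 → 5.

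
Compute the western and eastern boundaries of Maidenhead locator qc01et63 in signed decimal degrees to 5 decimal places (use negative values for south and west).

140.38333, 140.39167

Field Q=16, C=2: +16·20° lon, +2·10° lat → SW at lon 140°, lat -70°.
Square 0, 1: +0·2° lon, +1·1° lat → SW at lon 140°, lat -69°.
Subsquare e=4, t=19: +4·0.0833333° lon, +19·0.0416667° lat → SW at lon 140.333°, lat -68.2083°.
Extended square 6, 3: +6·0.00833333° lon, +3·0.00416667° lat → SW at lon 140.383°, lat -68.1958°.
Cell spans 0.00833333° lon × 0.00416667° lat.
west 140.38333, east 140.39167.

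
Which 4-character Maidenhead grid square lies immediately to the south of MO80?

Latitude square 0; −1 → -1, wraps to 9, carry into field.
Latitude field O = 14; −1 → 13 = N.
The longitude characters are unchanged.

MN89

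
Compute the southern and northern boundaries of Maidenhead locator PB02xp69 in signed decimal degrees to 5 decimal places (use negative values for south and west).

-77.33750, -77.33333

Field P=15, B=1: +15·20° lon, +1·10° lat → SW at lon 120°, lat -80°.
Square 0, 2: +0·2° lon, +2·1° lat → SW at lon 120°, lat -78°.
Subsquare x=23, p=15: +23·0.0833333° lon, +15·0.0416667° lat → SW at lon 121.917°, lat -77.375°.
Extended square 6, 9: +6·0.00833333° lon, +9·0.00416667° lat → SW at lon 121.967°, lat -77.3375°.
Cell spans 0.00833333° lon × 0.00416667° lat.
south -77.33750, north -77.33333.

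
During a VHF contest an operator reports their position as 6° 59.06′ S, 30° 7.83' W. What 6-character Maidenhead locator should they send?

HI43wa

Shift to the Maidenhead origin (180°W, 90°S): lon 149.8695, lat 83.0157.
Field: 149.8695/20 → 7 → H, 83.0157/10 → 8 → I; chars HI.
Square: 9.8695/2 → 4, 3.0157/1 → 3; chars 43.
Subsquare: 1.8695/0.0833333 → 22 → w, 0.0157/0.0416667 → 0 → a; chars wa.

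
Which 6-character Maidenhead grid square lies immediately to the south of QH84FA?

Latitude subsquare a = 0; −1 → -1, wraps to 23 = x, carry into square.
Latitude square 4; −1 → 3.
The longitude characters are unchanged.

QH83fx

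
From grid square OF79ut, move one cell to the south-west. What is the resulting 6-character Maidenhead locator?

Longitude subsquare u = 20; −1 → 19 = t.
Latitude subsquare t = 19; −1 → 18 = s.

OF79ts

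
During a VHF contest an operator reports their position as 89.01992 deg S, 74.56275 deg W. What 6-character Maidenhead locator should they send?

Offset from 180°W / 90°S: lon 105.4373°, lat 0.9801°.
Field: lon ⌊105.4373/20⌋ = 5 → F; lat ⌊0.9801/10⌋ = 0 → A.
Square: lon ⌊5.4373/2⌋ = 2; lat ⌊0.9801/1⌋ = 0.
Subsquare: lon ⌊1.4373/0.0833333⌋ = 17 → r; lat ⌊0.9801/0.0416667⌋ = 23 → x.

FA20rx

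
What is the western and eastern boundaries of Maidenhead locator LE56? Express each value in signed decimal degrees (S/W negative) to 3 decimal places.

Field L=11, E=4: +11·20° lon, +4·10° lat → SW at lon 40°, lat -50°.
Square 5, 6: +5·2° lon, +6·1° lat → SW at lon 50°, lat -44°.
Cell spans 2° lon × 1° lat.
west 50.000, east 52.000.

50.000, 52.000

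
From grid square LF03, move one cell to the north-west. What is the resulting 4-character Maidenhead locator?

Longitude square 0; −1 → -1, wraps to 9, carry into field.
Longitude field L = 11; −1 → 10 = K.
Latitude square 3; +1 → 4.

KF94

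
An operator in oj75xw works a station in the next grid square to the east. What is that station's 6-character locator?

OJ85aw

Longitude subsquare x = 23; +1 → 24, wraps to 0 = a, carry into square.
Longitude square 7; +1 → 8.
The latitude characters are unchanged.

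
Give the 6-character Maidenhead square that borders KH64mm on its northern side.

Latitude subsquare m = 12; +1 → 13 = n.
The longitude characters are unchanged.

KH64mn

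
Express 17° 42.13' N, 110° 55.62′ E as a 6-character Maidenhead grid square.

Offset from 180°W / 90°S: lon 290.9270°, lat 107.7022°.
Field: lon ⌊290.9270/20⌋ = 14 → O; lat ⌊107.7022/10⌋ = 10 → K.
Square: lon ⌊10.9270/2⌋ = 5; lat ⌊7.7022/1⌋ = 7.
Subsquare: lon ⌊0.9270/0.0833333⌋ = 11 → l; lat ⌊0.7022/0.0416667⌋ = 16 → q.

OK57lq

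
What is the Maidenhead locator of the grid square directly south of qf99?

Latitude square 9; −1 → 8.
The longitude characters are unchanged.

QF98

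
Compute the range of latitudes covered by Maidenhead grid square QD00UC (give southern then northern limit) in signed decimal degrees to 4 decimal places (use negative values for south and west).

Field Q=16, D=3: +16·20° lon, +3·10° lat → SW at lon 140°, lat -60°.
Square 0, 0: +0·2° lon, +0·1° lat → SW at lon 140°, lat -60°.
Subsquare u=20, c=2: +20·0.0833333° lon, +2·0.0416667° lat → SW at lon 141.667°, lat -59.9167°.
Cell spans 0.0833333° lon × 0.0416667° lat.
south -59.9167, north -59.8750.

-59.9167, -59.8750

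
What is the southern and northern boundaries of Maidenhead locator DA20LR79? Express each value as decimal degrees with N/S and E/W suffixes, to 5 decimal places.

Field D=3, A=0: +3·20° lon, +0·10° lat → SW at lon -120°, lat -90°.
Square 2, 0: +2·2° lon, +0·1° lat → SW at lon -116°, lat -90°.
Subsquare l=11, r=17: +11·0.0833333° lon, +17·0.0416667° lat → SW at lon -115.083°, lat -89.2917°.
Extended square 7, 9: +7·0.00833333° lon, +9·0.00416667° lat → SW at lon -115.025°, lat -89.2542°.
Cell spans 0.00833333° lon × 0.00416667° lat.
south 89.25417° S, north 89.25000° S.

89.25417° S, 89.25000° S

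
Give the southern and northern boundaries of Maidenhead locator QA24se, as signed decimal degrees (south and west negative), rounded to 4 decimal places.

-85.8333, -85.7917

Field Q=16, A=0: +16·20° lon, +0·10° lat → SW at lon 140°, lat -90°.
Square 2, 4: +2·2° lon, +4·1° lat → SW at lon 144°, lat -86°.
Subsquare s=18, e=4: +18·0.0833333° lon, +4·0.0416667° lat → SW at lon 145.5°, lat -85.8333°.
Cell spans 0.0833333° lon × 0.0416667° lat.
south -85.8333, north -85.7917.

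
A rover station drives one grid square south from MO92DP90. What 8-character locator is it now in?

Latitude extended square 0; −1 → -1, wraps to 9, carry into subsquare.
Latitude subsquare p = 15; −1 → 14 = o.
The longitude characters are unchanged.

MO92do99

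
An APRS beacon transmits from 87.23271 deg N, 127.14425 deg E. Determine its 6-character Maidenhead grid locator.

PR37nf

Shift to the Maidenhead origin (180°W, 90°S): lon 307.1442, lat 177.2327.
Field: lon ⌊307.1442/20⌋ = 15 → P; lat ⌊177.2327/10⌋ = 17 → R.
Square: lon ⌊7.1442/2⌋ = 3; lat ⌊7.2327/1⌋ = 7.
Subsquare: lon ⌊1.1442/0.0833333⌋ = 13 → n; lat ⌊0.2327/0.0416667⌋ = 5 → f.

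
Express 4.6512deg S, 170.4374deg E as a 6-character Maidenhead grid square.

Shift to the Maidenhead origin (180°W, 90°S): lon 350.4374, lat 85.3488.
Field: lon ⌊350.4374/20⌋ = 17 → R; lat ⌊85.3488/10⌋ = 8 → I.
Square: lon ⌊10.4374/2⌋ = 5; lat ⌊5.3488/1⌋ = 5.
Subsquare: lon ⌊0.4374/0.0833333⌋ = 5 → f; lat ⌊0.3488/0.0416667⌋ = 8 → i.

RI55fi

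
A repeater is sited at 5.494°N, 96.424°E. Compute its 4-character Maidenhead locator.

Shift to the Maidenhead origin (180°W, 90°S): lon 276.42, lat 95.49.
Field (20°×10°, letters A–R): lon ⌊276.42/20⌋ = 13 → N; lat ⌊95.49/10⌋ = 9 → J.
Square (2°×1°, digits 0–9): lon ⌊16.42/2⌋ = 8; lat ⌊5.49/1⌋ = 5.

NJ85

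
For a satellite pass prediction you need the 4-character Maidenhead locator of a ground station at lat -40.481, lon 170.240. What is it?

RE59

Add 180° to longitude and 90° to latitude: 350.24, 49.52.
Field: lon ⌊350.24/20⌋ = 17 → R; lat ⌊49.52/10⌋ = 4 → E.
Square: lon ⌊10.24/2⌋ = 5; lat ⌊9.52/1⌋ = 9.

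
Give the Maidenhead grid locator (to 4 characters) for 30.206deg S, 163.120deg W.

AF89

Shift to the Maidenhead origin (180°W, 90°S): lon 16.88, lat 59.79.
Field: 16.88/20 → 0 → A, 59.79/10 → 5 → F; chars AF.
Square: 16.88/2 → 8, 9.79/1 → 9; chars 89.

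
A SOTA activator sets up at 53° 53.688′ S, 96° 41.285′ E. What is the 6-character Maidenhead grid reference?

ND86ic

Shift to the Maidenhead origin (180°W, 90°S): lon 276.6881, lat 36.1052.
Field: 276.6881/20 → 13 → N, 36.1052/10 → 3 → D; chars ND.
Square: 16.6881/2 → 8, 6.1052/1 → 6; chars 86.
Subsquare: 0.6881/0.0833333 → 8 → i, 0.1052/0.0416667 → 2 → c; chars ic.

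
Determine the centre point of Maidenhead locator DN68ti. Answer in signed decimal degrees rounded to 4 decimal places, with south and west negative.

48.3542, -106.3750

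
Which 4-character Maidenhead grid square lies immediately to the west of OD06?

Longitude square 0; −1 → -1, wraps to 9, carry into field.
Longitude field O = 14; −1 → 13 = N.
The latitude characters are unchanged.

ND96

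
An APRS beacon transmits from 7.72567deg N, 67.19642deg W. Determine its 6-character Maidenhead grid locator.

Add 180° to longitude and 90° to latitude: 112.8036, 97.7257.
Field: 112.8036/20 → 5 → F, 97.7257/10 → 9 → J; chars FJ.
Square: 12.8036/2 → 6, 7.7257/1 → 7; chars 67.
Subsquare: 0.8036/0.0833333 → 9 → j, 0.7257/0.0416667 → 17 → r; chars jr.

FJ67jr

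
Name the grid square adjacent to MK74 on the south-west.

MK63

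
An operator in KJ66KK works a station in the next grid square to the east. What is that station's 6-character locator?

KJ66lk

Longitude subsquare k = 10; +1 → 11 = l.
The latitude characters are unchanged.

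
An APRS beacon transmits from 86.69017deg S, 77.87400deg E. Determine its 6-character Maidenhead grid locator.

Add 180° to longitude and 90° to latitude: 257.8740, 3.3098.
Field: lon ⌊257.8740/20⌋ = 12 → M; lat ⌊3.3098/10⌋ = 0 → A.
Square: lon ⌊17.8740/2⌋ = 8; lat ⌊3.3098/1⌋ = 3.
Subsquare: lon ⌊1.8740/0.0833333⌋ = 22 → w; lat ⌊0.3098/0.0416667⌋ = 7 → h.

MA83wh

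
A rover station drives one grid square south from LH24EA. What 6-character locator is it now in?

LH23ex

Latitude subsquare a = 0; −1 → -1, wraps to 23 = x, carry into square.
Latitude square 4; −1 → 3.
The longitude characters are unchanged.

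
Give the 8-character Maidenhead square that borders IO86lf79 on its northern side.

Latitude extended square 9; +1 → 10, wraps to 0, carry into subsquare.
Latitude subsquare f = 5; +1 → 6 = g.
The longitude characters are unchanged.

IO86lg70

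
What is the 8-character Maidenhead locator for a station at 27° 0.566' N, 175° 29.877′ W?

Offset from 180°W / 90°S: lon 4.50205°, lat 117.00943°.
Field: 4.50205/20 → 0 → A, 117.00943/10 → 11 → L; chars AL.
Square: 4.50205/2 → 2, 7.00943/1 → 7; chars 27.
Subsquare: 0.50205/0.0833333 → 6 → g, 0.00943/0.0416667 → 0 → a; chars ga.
Extended square: 0.00205/0.00833333 → 0, 0.00943/0.00416667 → 2; chars 02.

AL27ga02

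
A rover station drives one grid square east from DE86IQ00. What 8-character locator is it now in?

DE86iq10

Longitude extended square 0; +1 → 1.
The latitude characters are unchanged.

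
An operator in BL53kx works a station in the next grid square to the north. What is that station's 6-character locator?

Latitude subsquare x = 23; +1 → 24, wraps to 0 = a, carry into square.
Latitude square 3; +1 → 4.
The longitude characters are unchanged.

BL54ka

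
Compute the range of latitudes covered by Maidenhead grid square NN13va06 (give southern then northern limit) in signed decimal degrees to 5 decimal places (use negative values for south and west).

Field N=13, N=13: +13·20° lon, +13·10° lat → SW at lon 80°, lat 40°.
Square 1, 3: +1·2° lon, +3·1° lat → SW at lon 82°, lat 43°.
Subsquare v=21, a=0: +21·0.0833333° lon, +0·0.0416667° lat → SW at lon 83.75°, lat 43°.
Extended square 0, 6: +0·0.00833333° lon, +6·0.00416667° lat → SW at lon 83.75°, lat 43.025°.
Cell spans 0.00833333° lon × 0.00416667° lat.
south 43.02500, north 43.02917.

43.02500, 43.02917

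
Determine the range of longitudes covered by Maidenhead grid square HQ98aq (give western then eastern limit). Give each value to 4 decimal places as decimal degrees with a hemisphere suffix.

22.0000° W, 21.9167° W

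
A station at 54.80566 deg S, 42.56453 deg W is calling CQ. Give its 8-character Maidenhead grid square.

GD85re26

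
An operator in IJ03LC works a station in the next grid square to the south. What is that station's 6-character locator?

IJ03lb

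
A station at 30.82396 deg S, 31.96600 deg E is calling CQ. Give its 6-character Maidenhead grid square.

Add 180° to longitude and 90° to latitude: 211.9660, 59.1760.
Field: lon ⌊211.9660/20⌋ = 10 → K; lat ⌊59.1760/10⌋ = 5 → F.
Square: lon ⌊11.9660/2⌋ = 5; lat ⌊9.1760/1⌋ = 9.
Subsquare: lon ⌊1.9660/0.0833333⌋ = 23 → x; lat ⌊0.1760/0.0416667⌋ = 4 → e.

KF59xe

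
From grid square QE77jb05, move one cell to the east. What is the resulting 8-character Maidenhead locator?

QE77jb15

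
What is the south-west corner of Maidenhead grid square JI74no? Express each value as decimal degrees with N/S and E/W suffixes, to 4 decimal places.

5.4167° S, 15.0833° E

Field J=9, I=8: +9·20° lon, +8·10° lat → SW at lon 0°, lat -10°.
Square 7, 4: +7·2° lon, +4·1° lat → SW at lon 14°, lat -6°.
Subsquare n=13, o=14: +13·0.0833333° lon, +14·0.0416667° lat → SW at lon 15.0833°, lat -5.41667°.
latitude 5.4167° S, longitude 15.0833° E.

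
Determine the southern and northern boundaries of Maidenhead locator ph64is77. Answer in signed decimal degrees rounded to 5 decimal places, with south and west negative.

-15.22083, -15.21667

Field P=15, H=7: +15·20° lon, +7·10° lat → SW at lon 120°, lat -20°.
Square 6, 4: +6·2° lon, +4·1° lat → SW at lon 132°, lat -16°.
Subsquare i=8, s=18: +8·0.0833333° lon, +18·0.0416667° lat → SW at lon 132.667°, lat -15.25°.
Extended square 7, 7: +7·0.00833333° lon, +7·0.00416667° lat → SW at lon 132.725°, lat -15.2208°.
Cell spans 0.00833333° lon × 0.00416667° lat.
south -15.22083, north -15.21667.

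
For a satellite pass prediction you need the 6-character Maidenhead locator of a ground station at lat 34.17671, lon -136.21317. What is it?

CM14ve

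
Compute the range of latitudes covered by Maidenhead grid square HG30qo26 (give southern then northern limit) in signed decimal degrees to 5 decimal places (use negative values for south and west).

-29.39167, -29.38750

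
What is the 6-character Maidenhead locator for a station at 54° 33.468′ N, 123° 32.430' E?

PO14sn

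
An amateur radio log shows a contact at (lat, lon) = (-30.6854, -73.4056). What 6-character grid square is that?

FF39hh

Shift to the Maidenhead origin (180°W, 90°S): lon 106.5944, lat 59.3146.
Field (20°×10°, letters A–R): 106.5944/20 → 5 → F, 59.3146/10 → 5 → F; chars FF.
Square (2°×1°, digits 0–9): 6.5944/2 → 3, 9.3146/1 → 9; chars 39.
Subsquare (5′×2.5′, letters a–x): 0.5944/0.0833333 → 7 → h, 0.3146/0.0416667 → 7 → h; chars hh.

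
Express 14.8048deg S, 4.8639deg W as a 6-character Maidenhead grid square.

IH75ne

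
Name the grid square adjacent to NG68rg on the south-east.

NG68sf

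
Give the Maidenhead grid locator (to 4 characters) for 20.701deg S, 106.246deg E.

OG39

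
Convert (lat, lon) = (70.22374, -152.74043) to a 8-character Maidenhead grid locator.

BQ30pf13

Add 180° to longitude and 90° to latitude: 27.25957, 160.22374.
Field: lon ⌊27.25957/20⌋ = 1 → B; lat ⌊160.22374/10⌋ = 16 → Q.
Square: lon ⌊7.25957/2⌋ = 3; lat ⌊0.22374/1⌋ = 0.
Subsquare: lon ⌊1.25957/0.0833333⌋ = 15 → p; lat ⌊0.22374/0.0416667⌋ = 5 → f.
Extended square: lon ⌊0.00957/0.00833333⌋ = 1; lat ⌊0.01541/0.00416667⌋ = 3.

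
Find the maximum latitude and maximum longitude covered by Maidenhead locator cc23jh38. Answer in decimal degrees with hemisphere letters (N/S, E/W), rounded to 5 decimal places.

Field C=2, C=2: +2·20° lon, +2·10° lat → SW at lon -140°, lat -70°.
Square 2, 3: +2·2° lon, +3·1° lat → SW at lon -136°, lat -67°.
Subsquare j=9, h=7: +9·0.0833333° lon, +7·0.0416667° lat → SW at lon -135.25°, lat -66.7083°.
Extended square 3, 8: +3·0.00833333° lon, +8·0.00416667° lat → SW at lon -135.225°, lat -66.675°.
Cell spans 0.00833333° lon × 0.00416667° lat. NE corner is SW corner plus one full cell.
latitude 66.67083° S, longitude 135.21667° W.

66.67083° S, 135.21667° W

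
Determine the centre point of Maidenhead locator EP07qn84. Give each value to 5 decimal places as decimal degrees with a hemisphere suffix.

Field E=4, P=15: +4·20° lon, +15·10° lat → SW at lon -100°, lat 60°.
Square 0, 7: +0·2° lon, +7·1° lat → SW at lon -100°, lat 67°.
Subsquare q=16, n=13: +16·0.0833333° lon, +13·0.0416667° lat → SW at lon -98.6667°, lat 67.5417°.
Extended square 8, 4: +8·0.00833333° lon, +4·0.00416667° lat → SW at lon -98.6°, lat 67.5583°.
Cell spans 0.00833333° lon × 0.00416667° lat. Centre is SW corner plus half of each.
latitude 67.56042° N, longitude 98.59583° W.

67.56042° N, 98.59583° W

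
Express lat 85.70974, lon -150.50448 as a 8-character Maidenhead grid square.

BR45rr90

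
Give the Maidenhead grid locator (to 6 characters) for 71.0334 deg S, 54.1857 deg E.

LB78cx

Add 180° to longitude and 90° to latitude: 234.1857, 18.9666.
Field (20°×10°, letters A–R): lon ⌊234.1857/20⌋ = 11 → L; lat ⌊18.9666/10⌋ = 1 → B.
Square (2°×1°, digits 0–9): lon ⌊14.1857/2⌋ = 7; lat ⌊8.9666/1⌋ = 8.
Subsquare (5′×2.5′, letters a–x): lon ⌊0.1857/0.0833333⌋ = 2 → c; lat ⌊0.9666/0.0416667⌋ = 23 → x.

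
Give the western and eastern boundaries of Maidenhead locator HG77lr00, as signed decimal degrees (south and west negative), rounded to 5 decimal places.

-25.08333, -25.07500

Field H=7, G=6: +7·20° lon, +6·10° lat → SW at lon -40°, lat -30°.
Square 7, 7: +7·2° lon, +7·1° lat → SW at lon -26°, lat -23°.
Subsquare l=11, r=17: +11·0.0833333° lon, +17·0.0416667° lat → SW at lon -25.0833°, lat -22.2917°.
Extended square 0, 0: +0·0.00833333° lon, +0·0.00416667° lat → SW at lon -25.0833°, lat -22.2917°.
Cell spans 0.00833333° lon × 0.00416667° lat.
west -25.08333, east -25.07500.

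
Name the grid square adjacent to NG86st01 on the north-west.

NG86rt92

Longitude extended square 0; −1 → -1, wraps to 9, carry into subsquare.
Longitude subsquare s = 18; −1 → 17 = r.
Latitude extended square 1; +1 → 2.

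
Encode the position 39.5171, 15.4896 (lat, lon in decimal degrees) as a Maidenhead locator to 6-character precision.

JM79rm

Add 180° to longitude and 90° to latitude: 195.4896, 129.5171.
Field (20°×10°, letters A–R): lon ⌊195.4896/20⌋ = 9 → J; lat ⌊129.5171/10⌋ = 12 → M.
Square (2°×1°, digits 0–9): lon ⌊15.4896/2⌋ = 7; lat ⌊9.5171/1⌋ = 9.
Subsquare (5′×2.5′, letters a–x): lon ⌊1.4896/0.0833333⌋ = 17 → r; lat ⌊0.5171/0.0416667⌋ = 12 → m.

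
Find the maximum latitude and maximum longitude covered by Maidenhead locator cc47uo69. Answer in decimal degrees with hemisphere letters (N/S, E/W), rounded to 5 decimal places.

Field C=2, C=2: +2·20° lon, +2·10° lat → SW at lon -140°, lat -70°.
Square 4, 7: +4·2° lon, +7·1° lat → SW at lon -132°, lat -63°.
Subsquare u=20, o=14: +20·0.0833333° lon, +14·0.0416667° lat → SW at lon -130.333°, lat -62.4167°.
Extended square 6, 9: +6·0.00833333° lon, +9·0.00416667° lat → SW at lon -130.283°, lat -62.3792°.
Cell spans 0.00833333° lon × 0.00416667° lat. NE corner is SW corner plus one full cell.
latitude 62.37500° S, longitude 130.27500° W.

62.37500° S, 130.27500° W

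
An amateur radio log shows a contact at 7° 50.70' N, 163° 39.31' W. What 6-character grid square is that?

Offset from 180°W / 90°S: lon 16.3448°, lat 97.8450°.
Field: 16.3448/20 → 0 → A, 97.8450/10 → 9 → J; chars AJ.
Square: 16.3448/2 → 8, 7.8450/1 → 7; chars 87.
Subsquare: 0.3448/0.0833333 → 4 → e, 0.8450/0.0416667 → 20 → u; chars eu.

AJ87eu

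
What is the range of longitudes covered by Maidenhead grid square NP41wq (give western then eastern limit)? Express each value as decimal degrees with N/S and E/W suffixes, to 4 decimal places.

89.8333° E, 89.9167° E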